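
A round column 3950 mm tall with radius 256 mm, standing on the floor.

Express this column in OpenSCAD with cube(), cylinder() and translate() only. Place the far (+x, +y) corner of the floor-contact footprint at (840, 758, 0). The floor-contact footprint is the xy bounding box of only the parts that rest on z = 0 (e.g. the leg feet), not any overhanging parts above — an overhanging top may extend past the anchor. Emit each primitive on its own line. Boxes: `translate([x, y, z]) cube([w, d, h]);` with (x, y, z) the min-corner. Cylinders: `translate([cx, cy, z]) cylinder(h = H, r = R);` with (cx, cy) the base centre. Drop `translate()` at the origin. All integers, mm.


translate([584, 502, 0]) cylinder(h = 3950, r = 256);


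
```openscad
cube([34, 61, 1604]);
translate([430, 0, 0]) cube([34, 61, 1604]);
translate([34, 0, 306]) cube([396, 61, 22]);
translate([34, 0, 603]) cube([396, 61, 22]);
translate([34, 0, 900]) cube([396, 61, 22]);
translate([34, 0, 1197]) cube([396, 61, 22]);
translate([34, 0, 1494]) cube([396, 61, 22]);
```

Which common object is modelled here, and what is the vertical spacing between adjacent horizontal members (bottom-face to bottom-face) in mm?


A ladder. The rung spacing is 297 mm.

Two tall 34×61 posts with 5 short bars between them — a ladder. Adjacent rungs sit at z = 306 and z = 603, so the spacing is 603 − 306 = 297 mm.


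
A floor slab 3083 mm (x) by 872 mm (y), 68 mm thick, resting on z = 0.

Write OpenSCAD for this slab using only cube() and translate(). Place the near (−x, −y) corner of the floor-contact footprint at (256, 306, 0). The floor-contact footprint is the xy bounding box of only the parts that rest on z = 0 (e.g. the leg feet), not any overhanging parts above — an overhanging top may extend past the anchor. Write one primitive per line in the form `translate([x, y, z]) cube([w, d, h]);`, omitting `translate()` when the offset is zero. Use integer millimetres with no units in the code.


translate([256, 306, 0]) cube([3083, 872, 68]);


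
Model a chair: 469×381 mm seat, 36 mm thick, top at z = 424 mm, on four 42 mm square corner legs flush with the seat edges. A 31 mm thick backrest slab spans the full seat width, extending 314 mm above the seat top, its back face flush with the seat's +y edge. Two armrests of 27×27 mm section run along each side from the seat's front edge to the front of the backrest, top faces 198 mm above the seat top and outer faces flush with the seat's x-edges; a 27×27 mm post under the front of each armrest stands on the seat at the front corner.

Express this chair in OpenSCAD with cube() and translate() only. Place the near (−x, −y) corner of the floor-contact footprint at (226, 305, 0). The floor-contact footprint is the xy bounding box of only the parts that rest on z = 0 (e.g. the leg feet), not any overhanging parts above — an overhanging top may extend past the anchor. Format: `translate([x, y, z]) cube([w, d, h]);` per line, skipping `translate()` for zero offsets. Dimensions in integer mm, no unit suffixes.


translate([226, 305, 388]) cube([469, 381, 36]);
translate([226, 305, 0]) cube([42, 42, 388]);
translate([653, 305, 0]) cube([42, 42, 388]);
translate([226, 644, 0]) cube([42, 42, 388]);
translate([653, 644, 0]) cube([42, 42, 388]);
translate([226, 655, 424]) cube([469, 31, 314]);
translate([226, 305, 595]) cube([27, 350, 27]);
translate([668, 305, 595]) cube([27, 350, 27]);
translate([226, 305, 424]) cube([27, 27, 171]);
translate([668, 305, 424]) cube([27, 27, 171]);


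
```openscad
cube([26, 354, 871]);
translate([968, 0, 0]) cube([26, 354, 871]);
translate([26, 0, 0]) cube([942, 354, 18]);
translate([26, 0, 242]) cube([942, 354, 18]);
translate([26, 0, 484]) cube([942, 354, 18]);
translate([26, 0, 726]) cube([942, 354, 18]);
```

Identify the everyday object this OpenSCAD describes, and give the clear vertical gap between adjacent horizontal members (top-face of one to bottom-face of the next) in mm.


A bookshelf. The clear shelf gap is 224 mm.

Two tall side panels with 4 horizontal boards between them — a bookshelf. The first two shelf undersides are at z = 0 and z = 242; with shelf thickness 18, the clear gap is 242 − 0 − 18 = 224 mm.


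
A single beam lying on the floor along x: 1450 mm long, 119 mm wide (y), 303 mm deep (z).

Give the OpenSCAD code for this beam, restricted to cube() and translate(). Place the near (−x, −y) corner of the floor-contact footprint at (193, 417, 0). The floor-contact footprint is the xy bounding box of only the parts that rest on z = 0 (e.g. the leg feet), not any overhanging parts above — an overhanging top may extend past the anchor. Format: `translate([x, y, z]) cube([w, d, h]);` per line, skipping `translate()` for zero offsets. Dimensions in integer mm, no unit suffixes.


translate([193, 417, 0]) cube([1450, 119, 303]);


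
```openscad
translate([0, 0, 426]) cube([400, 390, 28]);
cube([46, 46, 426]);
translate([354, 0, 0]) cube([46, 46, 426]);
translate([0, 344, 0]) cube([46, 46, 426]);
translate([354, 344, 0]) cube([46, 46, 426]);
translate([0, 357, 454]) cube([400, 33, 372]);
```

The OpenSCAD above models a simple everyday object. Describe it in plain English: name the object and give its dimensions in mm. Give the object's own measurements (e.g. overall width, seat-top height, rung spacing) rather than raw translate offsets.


A chair. The seat is a 400×390×28 mm slab with its top at z = 454 mm, on four 46×46 mm corner legs (flush with the seat edges, standing on z = 0). A flat backrest 33 mm thick, 372 mm tall, spans the full seat width and rises from the seat top along its +y edge, rear face flush with the rear of the seat.


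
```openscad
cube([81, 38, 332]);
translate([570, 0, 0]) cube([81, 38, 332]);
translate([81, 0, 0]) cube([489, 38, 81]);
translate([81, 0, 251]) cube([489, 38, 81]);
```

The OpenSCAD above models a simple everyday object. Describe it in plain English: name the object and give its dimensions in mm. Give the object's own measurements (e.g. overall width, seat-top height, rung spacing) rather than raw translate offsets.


A rectangular picture frame lying in the x–z plane (depth along y). The opening is 489 mm wide (x) by 170 mm tall (z), surrounded by a border 81 mm wide on all four sides. The frame is 38 mm deep and is made of two full-height vertical stiles with two horizontal rails fitted between them.


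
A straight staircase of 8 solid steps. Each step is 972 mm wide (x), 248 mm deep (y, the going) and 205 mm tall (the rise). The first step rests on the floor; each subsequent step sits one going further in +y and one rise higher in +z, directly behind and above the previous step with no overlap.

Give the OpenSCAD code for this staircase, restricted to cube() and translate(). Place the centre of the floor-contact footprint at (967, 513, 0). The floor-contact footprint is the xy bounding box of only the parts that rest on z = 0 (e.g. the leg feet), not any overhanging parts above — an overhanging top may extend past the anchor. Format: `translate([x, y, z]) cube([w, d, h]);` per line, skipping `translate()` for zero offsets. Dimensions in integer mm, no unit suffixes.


translate([481, 389, 0]) cube([972, 248, 205]);
translate([481, 637, 205]) cube([972, 248, 205]);
translate([481, 885, 410]) cube([972, 248, 205]);
translate([481, 1133, 615]) cube([972, 248, 205]);
translate([481, 1381, 820]) cube([972, 248, 205]);
translate([481, 1629, 1025]) cube([972, 248, 205]);
translate([481, 1877, 1230]) cube([972, 248, 205]);
translate([481, 2125, 1435]) cube([972, 248, 205]);


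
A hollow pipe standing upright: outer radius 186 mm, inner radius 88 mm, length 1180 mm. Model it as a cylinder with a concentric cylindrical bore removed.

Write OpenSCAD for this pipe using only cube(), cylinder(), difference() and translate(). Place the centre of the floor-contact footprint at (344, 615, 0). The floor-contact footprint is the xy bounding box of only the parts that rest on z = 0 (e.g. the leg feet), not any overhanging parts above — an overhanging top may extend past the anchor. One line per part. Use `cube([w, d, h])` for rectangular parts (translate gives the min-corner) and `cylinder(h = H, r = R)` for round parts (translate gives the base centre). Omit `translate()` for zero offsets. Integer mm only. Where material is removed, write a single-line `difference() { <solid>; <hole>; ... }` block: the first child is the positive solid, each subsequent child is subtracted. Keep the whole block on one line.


difference() { translate([344, 615, 0]) cylinder(h = 1180, r = 186); translate([344, 615, 0]) cylinder(h = 1180, r = 88); }


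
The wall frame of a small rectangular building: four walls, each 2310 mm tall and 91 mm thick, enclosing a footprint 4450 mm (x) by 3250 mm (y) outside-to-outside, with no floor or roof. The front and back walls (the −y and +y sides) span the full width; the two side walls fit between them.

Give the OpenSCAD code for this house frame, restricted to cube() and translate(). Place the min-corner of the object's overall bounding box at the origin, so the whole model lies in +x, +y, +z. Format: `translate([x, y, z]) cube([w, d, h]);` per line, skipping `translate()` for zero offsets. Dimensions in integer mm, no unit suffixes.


cube([4450, 91, 2310]);
translate([0, 3159, 0]) cube([4450, 91, 2310]);
translate([0, 91, 0]) cube([91, 3068, 2310]);
translate([4359, 91, 0]) cube([91, 3068, 2310]);


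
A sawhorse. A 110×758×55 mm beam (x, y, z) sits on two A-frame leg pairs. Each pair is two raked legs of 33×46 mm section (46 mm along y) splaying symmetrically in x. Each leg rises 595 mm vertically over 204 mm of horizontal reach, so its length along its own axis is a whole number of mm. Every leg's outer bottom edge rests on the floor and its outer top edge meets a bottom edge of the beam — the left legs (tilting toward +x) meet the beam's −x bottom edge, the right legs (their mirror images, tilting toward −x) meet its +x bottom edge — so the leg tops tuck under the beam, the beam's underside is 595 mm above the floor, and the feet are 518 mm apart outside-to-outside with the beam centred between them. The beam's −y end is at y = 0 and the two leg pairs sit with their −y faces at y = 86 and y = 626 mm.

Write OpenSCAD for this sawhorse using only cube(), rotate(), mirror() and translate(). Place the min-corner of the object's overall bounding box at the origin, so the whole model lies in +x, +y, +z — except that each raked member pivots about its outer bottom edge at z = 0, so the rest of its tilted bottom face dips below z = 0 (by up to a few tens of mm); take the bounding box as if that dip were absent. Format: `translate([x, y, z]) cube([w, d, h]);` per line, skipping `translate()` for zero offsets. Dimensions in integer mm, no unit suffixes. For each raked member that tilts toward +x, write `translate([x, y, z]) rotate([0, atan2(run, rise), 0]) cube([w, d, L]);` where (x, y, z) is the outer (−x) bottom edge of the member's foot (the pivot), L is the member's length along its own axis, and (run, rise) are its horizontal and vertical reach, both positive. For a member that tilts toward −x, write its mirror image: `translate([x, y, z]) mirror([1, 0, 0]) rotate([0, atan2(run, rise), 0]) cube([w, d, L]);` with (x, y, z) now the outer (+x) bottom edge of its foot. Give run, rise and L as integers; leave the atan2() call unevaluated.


translate([204, 0, 595]) cube([110, 758, 55]);
translate([0, 86, 0]) rotate([0, atan2(204, 595), 0]) cube([33, 46, 629]);
translate([518, 86, 0]) mirror([1, 0, 0]) rotate([0, atan2(204, 595), 0]) cube([33, 46, 629]);
translate([0, 626, 0]) rotate([0, atan2(204, 595), 0]) cube([33, 46, 629]);
translate([518, 626, 0]) mirror([1, 0, 0]) rotate([0, atan2(204, 595), 0]) cube([33, 46, 629]);


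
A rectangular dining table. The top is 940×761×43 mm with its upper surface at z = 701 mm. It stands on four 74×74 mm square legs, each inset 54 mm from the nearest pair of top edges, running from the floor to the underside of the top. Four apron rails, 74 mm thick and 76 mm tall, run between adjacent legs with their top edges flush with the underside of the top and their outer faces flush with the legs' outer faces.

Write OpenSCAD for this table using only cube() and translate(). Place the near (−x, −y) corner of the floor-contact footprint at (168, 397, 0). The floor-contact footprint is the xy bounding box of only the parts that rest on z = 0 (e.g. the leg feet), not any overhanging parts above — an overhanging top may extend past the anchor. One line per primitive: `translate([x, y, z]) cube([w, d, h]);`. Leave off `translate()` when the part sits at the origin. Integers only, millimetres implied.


// leg_h = 701 - 43 = 658
// apron z = 658 - 76 = 582
translate([114, 343, 658]) cube([940, 761, 43]);
translate([168, 397, 0]) cube([74, 74, 658]);
translate([926, 397, 0]) cube([74, 74, 658]);
translate([168, 976, 0]) cube([74, 74, 658]);
translate([926, 976, 0]) cube([74, 74, 658]);
translate([242, 397, 582]) cube([684, 74, 76]);
translate([242, 976, 582]) cube([684, 74, 76]);
translate([168, 471, 582]) cube([74, 505, 76]);
translate([926, 471, 582]) cube([74, 505, 76]);


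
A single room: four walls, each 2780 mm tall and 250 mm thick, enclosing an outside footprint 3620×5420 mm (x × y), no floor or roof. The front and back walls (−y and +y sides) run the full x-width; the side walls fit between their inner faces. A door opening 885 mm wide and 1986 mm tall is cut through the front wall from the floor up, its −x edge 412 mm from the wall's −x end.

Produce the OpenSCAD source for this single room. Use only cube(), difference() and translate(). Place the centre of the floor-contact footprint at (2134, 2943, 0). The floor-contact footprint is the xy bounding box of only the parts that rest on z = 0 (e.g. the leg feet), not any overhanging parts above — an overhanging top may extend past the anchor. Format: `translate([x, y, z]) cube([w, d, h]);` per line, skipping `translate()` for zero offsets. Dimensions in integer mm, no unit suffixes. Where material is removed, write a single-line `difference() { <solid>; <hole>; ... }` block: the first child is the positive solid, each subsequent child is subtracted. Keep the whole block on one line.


difference() { translate([324, 233, 0]) cube([3620, 250, 2780]); translate([736, 233, 0]) cube([885, 250, 1986]); }
translate([324, 5403, 0]) cube([3620, 250, 2780]);
translate([324, 483, 0]) cube([250, 4920, 2780]);
translate([3694, 483, 0]) cube([250, 4920, 2780]);


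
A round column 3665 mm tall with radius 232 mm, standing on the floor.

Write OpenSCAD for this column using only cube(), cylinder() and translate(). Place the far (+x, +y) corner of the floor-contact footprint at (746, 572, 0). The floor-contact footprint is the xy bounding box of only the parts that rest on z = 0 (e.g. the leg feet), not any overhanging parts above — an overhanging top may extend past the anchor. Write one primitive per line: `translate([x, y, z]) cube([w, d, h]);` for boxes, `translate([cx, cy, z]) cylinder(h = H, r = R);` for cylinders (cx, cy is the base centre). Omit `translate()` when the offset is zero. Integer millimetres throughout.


translate([514, 340, 0]) cylinder(h = 3665, r = 232);


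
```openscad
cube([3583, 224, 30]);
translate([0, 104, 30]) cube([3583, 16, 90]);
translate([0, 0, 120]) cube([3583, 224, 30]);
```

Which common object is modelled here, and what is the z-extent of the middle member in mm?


An I-beam. The web height is 90 mm.

Two wide flanges with a thin centred web — an I-beam. Overall 150 mm minus two 30 mm flanges gives a web of 150 − 2·30 = 90 mm.


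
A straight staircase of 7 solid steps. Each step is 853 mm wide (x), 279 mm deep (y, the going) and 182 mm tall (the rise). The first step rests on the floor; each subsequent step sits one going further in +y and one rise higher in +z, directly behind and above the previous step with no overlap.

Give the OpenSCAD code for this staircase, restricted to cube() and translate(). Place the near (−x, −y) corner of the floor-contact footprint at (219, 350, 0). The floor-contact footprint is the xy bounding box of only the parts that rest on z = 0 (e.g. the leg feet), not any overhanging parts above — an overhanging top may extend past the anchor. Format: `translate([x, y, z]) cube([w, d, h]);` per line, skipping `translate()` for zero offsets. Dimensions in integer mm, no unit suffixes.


translate([219, 350, 0]) cube([853, 279, 182]);
translate([219, 629, 182]) cube([853, 279, 182]);
translate([219, 908, 364]) cube([853, 279, 182]);
translate([219, 1187, 546]) cube([853, 279, 182]);
translate([219, 1466, 728]) cube([853, 279, 182]);
translate([219, 1745, 910]) cube([853, 279, 182]);
translate([219, 2024, 1092]) cube([853, 279, 182]);


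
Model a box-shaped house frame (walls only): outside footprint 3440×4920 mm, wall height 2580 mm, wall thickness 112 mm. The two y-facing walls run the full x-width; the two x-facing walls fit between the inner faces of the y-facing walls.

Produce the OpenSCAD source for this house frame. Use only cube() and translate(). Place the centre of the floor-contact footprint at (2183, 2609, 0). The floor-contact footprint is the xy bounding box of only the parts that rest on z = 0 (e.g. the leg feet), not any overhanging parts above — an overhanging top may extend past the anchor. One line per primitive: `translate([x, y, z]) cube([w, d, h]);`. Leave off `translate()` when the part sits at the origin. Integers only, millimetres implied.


translate([463, 149, 0]) cube([3440, 112, 2580]);
translate([463, 4957, 0]) cube([3440, 112, 2580]);
translate([463, 261, 0]) cube([112, 4696, 2580]);
translate([3791, 261, 0]) cube([112, 4696, 2580]);


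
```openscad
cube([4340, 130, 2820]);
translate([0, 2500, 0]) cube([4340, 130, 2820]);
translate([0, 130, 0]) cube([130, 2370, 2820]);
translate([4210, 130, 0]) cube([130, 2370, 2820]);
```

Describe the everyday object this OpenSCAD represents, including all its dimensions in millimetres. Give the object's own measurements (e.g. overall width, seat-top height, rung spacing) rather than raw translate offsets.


The wall frame of a small rectangular building: four walls, each 2820 mm tall and 130 mm thick, enclosing a footprint 4340 mm (x) by 2630 mm (y) outside-to-outside, with no floor or roof. The front and back walls (the −y and +y sides) span the full width; the two side walls fit between them.


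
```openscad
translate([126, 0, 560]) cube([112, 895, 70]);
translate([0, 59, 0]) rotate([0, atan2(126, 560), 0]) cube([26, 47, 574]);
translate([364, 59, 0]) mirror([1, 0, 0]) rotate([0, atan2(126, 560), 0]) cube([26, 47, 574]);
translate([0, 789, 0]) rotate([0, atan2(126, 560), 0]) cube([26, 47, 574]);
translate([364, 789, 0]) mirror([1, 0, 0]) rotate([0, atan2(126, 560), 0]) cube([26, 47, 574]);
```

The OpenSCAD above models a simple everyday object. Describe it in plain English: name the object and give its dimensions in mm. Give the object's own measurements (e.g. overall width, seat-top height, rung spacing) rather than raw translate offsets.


A sawhorse. A 112×895×70 mm beam (x, y, z) sits on two A-frame leg pairs. Each pair is two raked legs of 26×47 mm section (47 mm along y) splaying symmetrically in x. Each leg rises 560 mm vertically over 126 mm of horizontal reach and is 574 mm long along its own axis. Every leg's outer bottom edge rests on the floor and its outer top edge meets a bottom edge of the beam — the left legs (tilting toward +x) meet the beam's −x bottom edge, the right legs (their mirror images, tilting toward −x) meet its +x bottom edge — so the leg tops tuck under the beam, the beam's underside is 560 mm above the floor, and the feet are 364 mm apart outside-to-outside with the beam centred between them. The two leg pairs are set in 59 mm from either end of the beam.


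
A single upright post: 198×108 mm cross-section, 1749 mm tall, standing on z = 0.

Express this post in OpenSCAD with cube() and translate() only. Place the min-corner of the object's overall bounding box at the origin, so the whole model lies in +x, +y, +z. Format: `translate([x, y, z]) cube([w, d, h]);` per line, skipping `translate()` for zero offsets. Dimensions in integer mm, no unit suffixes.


cube([198, 108, 1749]);


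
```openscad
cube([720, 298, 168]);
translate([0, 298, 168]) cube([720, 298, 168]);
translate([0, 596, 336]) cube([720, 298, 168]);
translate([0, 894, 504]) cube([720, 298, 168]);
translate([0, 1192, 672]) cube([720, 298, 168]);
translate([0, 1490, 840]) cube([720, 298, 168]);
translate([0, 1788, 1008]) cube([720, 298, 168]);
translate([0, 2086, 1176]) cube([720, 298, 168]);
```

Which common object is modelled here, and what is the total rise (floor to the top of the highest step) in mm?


A staircase. The total rise is 1344 mm.

8 identical blocks, each offset up and back from the previous — a staircase. Each step is 168 mm tall and there are 8 of them, so the total rise is 8 × 168 = 1344 mm.


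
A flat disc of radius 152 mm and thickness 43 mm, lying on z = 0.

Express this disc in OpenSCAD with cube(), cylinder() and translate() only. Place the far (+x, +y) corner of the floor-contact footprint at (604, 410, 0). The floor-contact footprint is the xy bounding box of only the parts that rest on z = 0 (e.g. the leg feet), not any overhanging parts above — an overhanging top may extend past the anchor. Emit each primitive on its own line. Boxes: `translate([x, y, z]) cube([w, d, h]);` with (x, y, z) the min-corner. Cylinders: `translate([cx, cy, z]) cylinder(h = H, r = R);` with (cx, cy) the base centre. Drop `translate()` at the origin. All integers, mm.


translate([452, 258, 0]) cylinder(h = 43, r = 152);


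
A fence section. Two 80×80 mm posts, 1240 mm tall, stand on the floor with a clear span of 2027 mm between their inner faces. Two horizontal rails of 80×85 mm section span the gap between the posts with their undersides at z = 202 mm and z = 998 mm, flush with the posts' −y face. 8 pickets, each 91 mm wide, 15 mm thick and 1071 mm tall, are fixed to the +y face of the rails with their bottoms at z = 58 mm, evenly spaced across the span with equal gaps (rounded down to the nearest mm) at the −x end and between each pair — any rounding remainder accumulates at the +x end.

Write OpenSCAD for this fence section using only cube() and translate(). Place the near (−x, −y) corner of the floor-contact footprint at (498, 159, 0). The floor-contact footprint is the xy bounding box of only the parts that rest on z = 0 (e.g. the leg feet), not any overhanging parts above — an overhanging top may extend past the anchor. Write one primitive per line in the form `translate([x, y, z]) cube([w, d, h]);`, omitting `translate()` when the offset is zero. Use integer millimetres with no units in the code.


translate([498, 159, 0]) cube([80, 80, 1240]);
translate([2605, 159, 0]) cube([80, 80, 1240]);
translate([578, 159, 202]) cube([2027, 80, 85]);
translate([578, 159, 998]) cube([2027, 80, 85]);
translate([722, 239, 58]) cube([91, 15, 1071]);
translate([957, 239, 58]) cube([91, 15, 1071]);
translate([1192, 239, 58]) cube([91, 15, 1071]);
translate([1427, 239, 58]) cube([91, 15, 1071]);
translate([1662, 239, 58]) cube([91, 15, 1071]);
translate([1897, 239, 58]) cube([91, 15, 1071]);
translate([2132, 239, 58]) cube([91, 15, 1071]);
translate([2367, 239, 58]) cube([91, 15, 1071]);


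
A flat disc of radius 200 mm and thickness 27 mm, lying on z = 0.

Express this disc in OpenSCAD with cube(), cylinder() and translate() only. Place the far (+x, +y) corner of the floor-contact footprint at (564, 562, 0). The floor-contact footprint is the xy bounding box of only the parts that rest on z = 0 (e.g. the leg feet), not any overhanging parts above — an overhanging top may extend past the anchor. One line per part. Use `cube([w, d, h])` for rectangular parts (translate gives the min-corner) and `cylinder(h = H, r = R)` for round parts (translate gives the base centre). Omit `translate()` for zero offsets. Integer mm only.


translate([364, 362, 0]) cylinder(h = 27, r = 200);


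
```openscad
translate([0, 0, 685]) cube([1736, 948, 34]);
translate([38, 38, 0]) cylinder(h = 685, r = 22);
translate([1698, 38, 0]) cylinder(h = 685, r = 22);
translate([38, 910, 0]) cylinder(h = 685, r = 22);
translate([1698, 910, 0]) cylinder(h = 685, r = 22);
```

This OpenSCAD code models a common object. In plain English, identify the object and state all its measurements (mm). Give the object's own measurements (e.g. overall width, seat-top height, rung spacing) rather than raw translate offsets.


A table: top 1736 mm (x) × 948 mm (y), 34 mm thick, upper face at z = 719 mm, on four round legs of 44 mm diameter, each leg's bounding box inset 16 mm from the nearest pair of top edges from z = 0 to the bottom of the top.


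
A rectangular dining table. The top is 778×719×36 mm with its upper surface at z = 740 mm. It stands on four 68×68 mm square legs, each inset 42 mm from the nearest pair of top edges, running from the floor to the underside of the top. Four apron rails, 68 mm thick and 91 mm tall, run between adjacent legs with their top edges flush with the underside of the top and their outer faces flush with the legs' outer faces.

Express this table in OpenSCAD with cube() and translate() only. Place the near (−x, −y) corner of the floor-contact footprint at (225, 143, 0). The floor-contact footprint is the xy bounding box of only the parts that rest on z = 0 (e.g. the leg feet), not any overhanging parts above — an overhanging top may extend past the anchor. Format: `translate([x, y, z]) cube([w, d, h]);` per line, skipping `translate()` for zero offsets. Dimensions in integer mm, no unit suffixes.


translate([183, 101, 704]) cube([778, 719, 36]);
translate([225, 143, 0]) cube([68, 68, 704]);
translate([851, 143, 0]) cube([68, 68, 704]);
translate([225, 710, 0]) cube([68, 68, 704]);
translate([851, 710, 0]) cube([68, 68, 704]);
translate([293, 143, 613]) cube([558, 68, 91]);
translate([293, 710, 613]) cube([558, 68, 91]);
translate([225, 211, 613]) cube([68, 499, 91]);
translate([851, 211, 613]) cube([68, 499, 91]);


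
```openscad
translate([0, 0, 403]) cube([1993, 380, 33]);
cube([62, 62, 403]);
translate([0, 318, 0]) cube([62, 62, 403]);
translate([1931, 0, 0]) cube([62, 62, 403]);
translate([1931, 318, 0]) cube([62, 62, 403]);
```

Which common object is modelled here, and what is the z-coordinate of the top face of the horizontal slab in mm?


A bench. The seat-top height is 436 mm.

A long slab on four corner posts — a bench. The slab sits at z = 403 with thickness 33, so the top is 403 + 33 = 436 mm.


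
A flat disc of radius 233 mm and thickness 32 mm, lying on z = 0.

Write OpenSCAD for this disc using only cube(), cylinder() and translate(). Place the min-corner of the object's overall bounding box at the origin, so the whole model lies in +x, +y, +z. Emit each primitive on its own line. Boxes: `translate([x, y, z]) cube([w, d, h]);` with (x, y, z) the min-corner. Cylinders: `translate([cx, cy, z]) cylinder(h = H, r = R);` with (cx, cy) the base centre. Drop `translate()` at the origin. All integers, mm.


translate([233, 233, 0]) cylinder(h = 32, r = 233);


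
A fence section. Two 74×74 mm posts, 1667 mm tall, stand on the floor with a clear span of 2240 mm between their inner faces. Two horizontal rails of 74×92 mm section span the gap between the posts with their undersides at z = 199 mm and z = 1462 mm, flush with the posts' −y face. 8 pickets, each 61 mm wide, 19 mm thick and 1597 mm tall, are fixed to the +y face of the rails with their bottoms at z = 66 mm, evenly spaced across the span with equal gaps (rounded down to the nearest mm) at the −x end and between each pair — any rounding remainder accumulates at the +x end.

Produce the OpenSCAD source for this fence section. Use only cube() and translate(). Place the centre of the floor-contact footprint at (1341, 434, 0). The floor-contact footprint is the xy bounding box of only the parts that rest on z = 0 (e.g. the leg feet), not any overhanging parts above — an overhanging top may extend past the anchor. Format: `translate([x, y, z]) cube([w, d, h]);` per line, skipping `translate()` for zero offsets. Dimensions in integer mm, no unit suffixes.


translate([147, 397, 0]) cube([74, 74, 1667]);
translate([2461, 397, 0]) cube([74, 74, 1667]);
translate([221, 397, 199]) cube([2240, 74, 92]);
translate([221, 397, 1462]) cube([2240, 74, 92]);
translate([415, 471, 66]) cube([61, 19, 1597]);
translate([670, 471, 66]) cube([61, 19, 1597]);
translate([925, 471, 66]) cube([61, 19, 1597]);
translate([1180, 471, 66]) cube([61, 19, 1597]);
translate([1435, 471, 66]) cube([61, 19, 1597]);
translate([1690, 471, 66]) cube([61, 19, 1597]);
translate([1945, 471, 66]) cube([61, 19, 1597]);
translate([2200, 471, 66]) cube([61, 19, 1597]);


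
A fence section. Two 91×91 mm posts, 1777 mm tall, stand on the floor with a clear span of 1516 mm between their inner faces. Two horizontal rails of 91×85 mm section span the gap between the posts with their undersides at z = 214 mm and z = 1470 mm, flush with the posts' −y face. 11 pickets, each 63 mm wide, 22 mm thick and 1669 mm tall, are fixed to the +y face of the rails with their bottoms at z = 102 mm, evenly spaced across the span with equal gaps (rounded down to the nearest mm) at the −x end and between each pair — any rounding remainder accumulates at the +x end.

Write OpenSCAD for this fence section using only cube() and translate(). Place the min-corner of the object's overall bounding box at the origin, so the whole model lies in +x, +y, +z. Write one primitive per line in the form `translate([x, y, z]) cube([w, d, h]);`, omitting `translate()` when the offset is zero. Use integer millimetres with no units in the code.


cube([91, 91, 1777]);
translate([1607, 0, 0]) cube([91, 91, 1777]);
translate([91, 0, 214]) cube([1516, 91, 85]);
translate([91, 0, 1470]) cube([1516, 91, 85]);
translate([159, 91, 102]) cube([63, 22, 1669]);
translate([290, 91, 102]) cube([63, 22, 1669]);
translate([421, 91, 102]) cube([63, 22, 1669]);
translate([552, 91, 102]) cube([63, 22, 1669]);
translate([683, 91, 102]) cube([63, 22, 1669]);
translate([814, 91, 102]) cube([63, 22, 1669]);
translate([945, 91, 102]) cube([63, 22, 1669]);
translate([1076, 91, 102]) cube([63, 22, 1669]);
translate([1207, 91, 102]) cube([63, 22, 1669]);
translate([1338, 91, 102]) cube([63, 22, 1669]);
translate([1469, 91, 102]) cube([63, 22, 1669]);


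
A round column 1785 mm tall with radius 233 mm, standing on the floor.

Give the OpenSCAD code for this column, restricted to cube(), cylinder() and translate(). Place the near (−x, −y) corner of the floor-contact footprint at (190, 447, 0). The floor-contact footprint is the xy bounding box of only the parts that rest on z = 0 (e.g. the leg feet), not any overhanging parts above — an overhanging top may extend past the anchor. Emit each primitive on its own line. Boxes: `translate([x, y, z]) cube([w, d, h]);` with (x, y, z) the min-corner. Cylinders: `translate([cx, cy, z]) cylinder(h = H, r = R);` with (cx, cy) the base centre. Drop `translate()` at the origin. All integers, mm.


translate([423, 680, 0]) cylinder(h = 1785, r = 233);


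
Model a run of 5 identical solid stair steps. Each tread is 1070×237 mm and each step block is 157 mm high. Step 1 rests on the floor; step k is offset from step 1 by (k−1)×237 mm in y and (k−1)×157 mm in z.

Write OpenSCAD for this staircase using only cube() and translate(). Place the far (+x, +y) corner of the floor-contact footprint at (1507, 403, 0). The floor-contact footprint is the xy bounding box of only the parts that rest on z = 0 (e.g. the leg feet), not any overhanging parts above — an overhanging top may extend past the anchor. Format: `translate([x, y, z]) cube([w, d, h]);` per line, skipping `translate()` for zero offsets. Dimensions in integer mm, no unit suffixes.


translate([437, 166, 0]) cube([1070, 237, 157]);
translate([437, 403, 157]) cube([1070, 237, 157]);
translate([437, 640, 314]) cube([1070, 237, 157]);
translate([437, 877, 471]) cube([1070, 237, 157]);
translate([437, 1114, 628]) cube([1070, 237, 157]);


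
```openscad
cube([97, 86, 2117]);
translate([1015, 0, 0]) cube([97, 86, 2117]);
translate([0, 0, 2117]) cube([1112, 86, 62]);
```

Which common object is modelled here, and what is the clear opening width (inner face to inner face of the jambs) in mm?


A door frame. The clear opening width is 918 mm.

Two 2117 mm tall posts with a header on top — a door frame. The left jamb is 97 mm wide at x = 0; the right jamb starts at x = 1015. The clear opening is 1015 − 97 = 918 mm.


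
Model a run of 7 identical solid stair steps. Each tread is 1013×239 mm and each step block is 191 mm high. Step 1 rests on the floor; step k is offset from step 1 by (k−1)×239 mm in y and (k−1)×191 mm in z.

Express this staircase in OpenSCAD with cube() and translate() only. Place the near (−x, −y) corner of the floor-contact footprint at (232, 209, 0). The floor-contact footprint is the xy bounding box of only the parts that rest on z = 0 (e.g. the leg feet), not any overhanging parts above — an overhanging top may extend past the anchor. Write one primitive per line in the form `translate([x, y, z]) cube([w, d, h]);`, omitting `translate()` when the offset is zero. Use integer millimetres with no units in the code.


translate([232, 209, 0]) cube([1013, 239, 191]);
translate([232, 448, 191]) cube([1013, 239, 191]);
translate([232, 687, 382]) cube([1013, 239, 191]);
translate([232, 926, 573]) cube([1013, 239, 191]);
translate([232, 1165, 764]) cube([1013, 239, 191]);
translate([232, 1404, 955]) cube([1013, 239, 191]);
translate([232, 1643, 1146]) cube([1013, 239, 191]);


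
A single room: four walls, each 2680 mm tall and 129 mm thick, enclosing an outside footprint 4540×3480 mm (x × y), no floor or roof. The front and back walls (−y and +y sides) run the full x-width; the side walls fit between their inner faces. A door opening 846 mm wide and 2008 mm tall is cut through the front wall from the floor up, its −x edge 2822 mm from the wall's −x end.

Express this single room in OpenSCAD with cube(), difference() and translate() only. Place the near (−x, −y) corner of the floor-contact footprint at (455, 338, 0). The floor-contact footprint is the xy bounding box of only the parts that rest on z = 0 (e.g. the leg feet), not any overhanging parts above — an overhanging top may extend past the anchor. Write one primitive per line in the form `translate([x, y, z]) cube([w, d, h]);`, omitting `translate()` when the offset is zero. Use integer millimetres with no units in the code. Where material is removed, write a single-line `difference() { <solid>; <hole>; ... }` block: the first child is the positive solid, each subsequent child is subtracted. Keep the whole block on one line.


difference() { translate([455, 338, 0]) cube([4540, 129, 2680]); translate([3277, 338, 0]) cube([846, 129, 2008]); }
translate([455, 3689, 0]) cube([4540, 129, 2680]);
translate([455, 467, 0]) cube([129, 3222, 2680]);
translate([4866, 467, 0]) cube([129, 3222, 2680]);


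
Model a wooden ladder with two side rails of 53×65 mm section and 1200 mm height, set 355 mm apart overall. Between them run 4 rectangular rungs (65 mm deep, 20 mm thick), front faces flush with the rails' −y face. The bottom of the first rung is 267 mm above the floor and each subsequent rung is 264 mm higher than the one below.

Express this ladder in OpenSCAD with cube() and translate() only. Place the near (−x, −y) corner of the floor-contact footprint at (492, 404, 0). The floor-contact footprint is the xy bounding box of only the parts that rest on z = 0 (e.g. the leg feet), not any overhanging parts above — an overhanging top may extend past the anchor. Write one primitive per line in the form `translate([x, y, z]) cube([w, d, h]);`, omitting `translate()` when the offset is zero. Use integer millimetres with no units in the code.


// rung span = 355 - 2*53 = 249
// rung[k] z = 267 + k*264
translate([492, 404, 0]) cube([53, 65, 1200]);
translate([794, 404, 0]) cube([53, 65, 1200]);
translate([545, 404, 267]) cube([249, 65, 20]);
translate([545, 404, 531]) cube([249, 65, 20]);
translate([545, 404, 795]) cube([249, 65, 20]);
translate([545, 404, 1059]) cube([249, 65, 20]);


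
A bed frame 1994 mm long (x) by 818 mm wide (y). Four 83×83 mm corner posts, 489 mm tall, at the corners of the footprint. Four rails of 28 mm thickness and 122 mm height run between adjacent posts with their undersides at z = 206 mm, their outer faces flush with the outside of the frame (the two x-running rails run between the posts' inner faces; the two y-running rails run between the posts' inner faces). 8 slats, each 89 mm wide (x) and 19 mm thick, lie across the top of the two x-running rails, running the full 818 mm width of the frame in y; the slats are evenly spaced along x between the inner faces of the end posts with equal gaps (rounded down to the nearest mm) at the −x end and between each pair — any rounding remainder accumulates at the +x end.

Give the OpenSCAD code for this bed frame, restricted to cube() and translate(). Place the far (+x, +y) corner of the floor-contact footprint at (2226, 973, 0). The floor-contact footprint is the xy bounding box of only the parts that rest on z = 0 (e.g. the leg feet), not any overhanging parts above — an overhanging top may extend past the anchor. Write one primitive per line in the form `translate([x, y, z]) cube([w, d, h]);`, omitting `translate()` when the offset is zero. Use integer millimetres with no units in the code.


translate([232, 155, 0]) cube([83, 83, 489]);
translate([232, 890, 0]) cube([83, 83, 489]);
translate([2143, 155, 0]) cube([83, 83, 489]);
translate([2143, 890, 0]) cube([83, 83, 489]);
translate([315, 155, 206]) cube([1828, 28, 122]);
translate([315, 945, 206]) cube([1828, 28, 122]);
translate([232, 238, 206]) cube([28, 652, 122]);
translate([2198, 238, 206]) cube([28, 652, 122]);
translate([439, 155, 328]) cube([89, 818, 19]);
translate([652, 155, 328]) cube([89, 818, 19]);
translate([865, 155, 328]) cube([89, 818, 19]);
translate([1078, 155, 328]) cube([89, 818, 19]);
translate([1291, 155, 328]) cube([89, 818, 19]);
translate([1504, 155, 328]) cube([89, 818, 19]);
translate([1717, 155, 328]) cube([89, 818, 19]);
translate([1930, 155, 328]) cube([89, 818, 19]);


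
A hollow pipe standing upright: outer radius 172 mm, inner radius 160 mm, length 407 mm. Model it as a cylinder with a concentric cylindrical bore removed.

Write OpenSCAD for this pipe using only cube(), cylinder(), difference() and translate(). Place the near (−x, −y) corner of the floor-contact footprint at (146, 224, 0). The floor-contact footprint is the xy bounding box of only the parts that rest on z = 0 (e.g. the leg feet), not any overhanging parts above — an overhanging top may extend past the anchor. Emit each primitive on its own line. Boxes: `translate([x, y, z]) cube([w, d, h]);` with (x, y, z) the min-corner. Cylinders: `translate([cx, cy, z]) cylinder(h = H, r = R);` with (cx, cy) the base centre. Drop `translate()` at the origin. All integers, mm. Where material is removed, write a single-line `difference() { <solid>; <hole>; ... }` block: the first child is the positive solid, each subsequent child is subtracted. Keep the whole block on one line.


difference() { translate([318, 396, 0]) cylinder(h = 407, r = 172); translate([318, 396, 0]) cylinder(h = 407, r = 160); }


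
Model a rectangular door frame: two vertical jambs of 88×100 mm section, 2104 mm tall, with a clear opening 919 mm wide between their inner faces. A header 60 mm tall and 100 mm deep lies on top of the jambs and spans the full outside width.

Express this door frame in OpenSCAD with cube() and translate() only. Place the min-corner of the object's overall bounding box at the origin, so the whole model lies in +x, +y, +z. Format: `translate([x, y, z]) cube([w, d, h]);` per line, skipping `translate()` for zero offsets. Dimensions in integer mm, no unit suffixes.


cube([88, 100, 2104]);
translate([1007, 0, 0]) cube([88, 100, 2104]);
translate([0, 0, 2104]) cube([1095, 100, 60]);
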